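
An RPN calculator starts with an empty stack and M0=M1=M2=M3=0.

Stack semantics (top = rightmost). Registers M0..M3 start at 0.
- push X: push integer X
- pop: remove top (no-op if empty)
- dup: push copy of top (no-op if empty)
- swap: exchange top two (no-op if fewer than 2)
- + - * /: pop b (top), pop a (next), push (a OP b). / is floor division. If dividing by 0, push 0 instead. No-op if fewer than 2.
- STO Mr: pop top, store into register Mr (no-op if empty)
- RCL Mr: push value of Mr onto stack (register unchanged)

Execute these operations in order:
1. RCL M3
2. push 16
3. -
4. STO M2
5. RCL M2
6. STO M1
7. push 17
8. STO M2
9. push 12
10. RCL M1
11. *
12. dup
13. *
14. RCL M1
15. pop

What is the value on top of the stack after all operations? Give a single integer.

Answer: 36864

Derivation:
After op 1 (RCL M3): stack=[0] mem=[0,0,0,0]
After op 2 (push 16): stack=[0,16] mem=[0,0,0,0]
After op 3 (-): stack=[-16] mem=[0,0,0,0]
After op 4 (STO M2): stack=[empty] mem=[0,0,-16,0]
After op 5 (RCL M2): stack=[-16] mem=[0,0,-16,0]
After op 6 (STO M1): stack=[empty] mem=[0,-16,-16,0]
After op 7 (push 17): stack=[17] mem=[0,-16,-16,0]
After op 8 (STO M2): stack=[empty] mem=[0,-16,17,0]
After op 9 (push 12): stack=[12] mem=[0,-16,17,0]
After op 10 (RCL M1): stack=[12,-16] mem=[0,-16,17,0]
After op 11 (*): stack=[-192] mem=[0,-16,17,0]
After op 12 (dup): stack=[-192,-192] mem=[0,-16,17,0]
After op 13 (*): stack=[36864] mem=[0,-16,17,0]
After op 14 (RCL M1): stack=[36864,-16] mem=[0,-16,17,0]
After op 15 (pop): stack=[36864] mem=[0,-16,17,0]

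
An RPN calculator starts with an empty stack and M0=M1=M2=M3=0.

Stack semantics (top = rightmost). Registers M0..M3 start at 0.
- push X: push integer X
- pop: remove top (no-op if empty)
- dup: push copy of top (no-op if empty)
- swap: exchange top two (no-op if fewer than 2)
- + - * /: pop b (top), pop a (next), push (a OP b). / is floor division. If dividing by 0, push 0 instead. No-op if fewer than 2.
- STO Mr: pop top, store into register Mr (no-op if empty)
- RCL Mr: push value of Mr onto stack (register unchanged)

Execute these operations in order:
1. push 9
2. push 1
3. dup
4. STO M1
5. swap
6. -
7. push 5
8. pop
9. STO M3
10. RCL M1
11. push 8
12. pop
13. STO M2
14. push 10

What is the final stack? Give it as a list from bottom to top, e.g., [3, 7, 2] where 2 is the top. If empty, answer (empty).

Answer: [10]

Derivation:
After op 1 (push 9): stack=[9] mem=[0,0,0,0]
After op 2 (push 1): stack=[9,1] mem=[0,0,0,0]
After op 3 (dup): stack=[9,1,1] mem=[0,0,0,0]
After op 4 (STO M1): stack=[9,1] mem=[0,1,0,0]
After op 5 (swap): stack=[1,9] mem=[0,1,0,0]
After op 6 (-): stack=[-8] mem=[0,1,0,0]
After op 7 (push 5): stack=[-8,5] mem=[0,1,0,0]
After op 8 (pop): stack=[-8] mem=[0,1,0,0]
After op 9 (STO M3): stack=[empty] mem=[0,1,0,-8]
After op 10 (RCL M1): stack=[1] mem=[0,1,0,-8]
After op 11 (push 8): stack=[1,8] mem=[0,1,0,-8]
After op 12 (pop): stack=[1] mem=[0,1,0,-8]
After op 13 (STO M2): stack=[empty] mem=[0,1,1,-8]
After op 14 (push 10): stack=[10] mem=[0,1,1,-8]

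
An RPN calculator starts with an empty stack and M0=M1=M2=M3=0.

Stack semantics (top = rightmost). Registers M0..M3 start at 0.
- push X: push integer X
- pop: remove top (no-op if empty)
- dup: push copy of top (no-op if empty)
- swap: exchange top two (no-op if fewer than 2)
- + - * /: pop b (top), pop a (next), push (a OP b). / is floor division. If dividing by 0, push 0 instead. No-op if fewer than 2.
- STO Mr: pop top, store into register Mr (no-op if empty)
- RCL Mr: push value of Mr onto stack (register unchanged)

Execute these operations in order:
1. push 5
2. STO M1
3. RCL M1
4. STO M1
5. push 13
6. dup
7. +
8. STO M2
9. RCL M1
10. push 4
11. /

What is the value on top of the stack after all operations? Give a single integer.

After op 1 (push 5): stack=[5] mem=[0,0,0,0]
After op 2 (STO M1): stack=[empty] mem=[0,5,0,0]
After op 3 (RCL M1): stack=[5] mem=[0,5,0,0]
After op 4 (STO M1): stack=[empty] mem=[0,5,0,0]
After op 5 (push 13): stack=[13] mem=[0,5,0,0]
After op 6 (dup): stack=[13,13] mem=[0,5,0,0]
After op 7 (+): stack=[26] mem=[0,5,0,0]
After op 8 (STO M2): stack=[empty] mem=[0,5,26,0]
After op 9 (RCL M1): stack=[5] mem=[0,5,26,0]
After op 10 (push 4): stack=[5,4] mem=[0,5,26,0]
After op 11 (/): stack=[1] mem=[0,5,26,0]

Answer: 1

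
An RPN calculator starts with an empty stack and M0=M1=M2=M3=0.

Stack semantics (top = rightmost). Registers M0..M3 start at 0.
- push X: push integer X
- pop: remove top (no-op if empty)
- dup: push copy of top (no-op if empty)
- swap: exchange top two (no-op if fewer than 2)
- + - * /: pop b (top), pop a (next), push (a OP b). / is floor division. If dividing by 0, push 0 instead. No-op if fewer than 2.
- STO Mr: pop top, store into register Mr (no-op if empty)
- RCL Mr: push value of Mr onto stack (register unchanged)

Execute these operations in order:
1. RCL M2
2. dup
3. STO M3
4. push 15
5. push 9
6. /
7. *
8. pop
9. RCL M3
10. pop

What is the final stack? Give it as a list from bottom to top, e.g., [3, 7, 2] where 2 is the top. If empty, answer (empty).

After op 1 (RCL M2): stack=[0] mem=[0,0,0,0]
After op 2 (dup): stack=[0,0] mem=[0,0,0,0]
After op 3 (STO M3): stack=[0] mem=[0,0,0,0]
After op 4 (push 15): stack=[0,15] mem=[0,0,0,0]
After op 5 (push 9): stack=[0,15,9] mem=[0,0,0,0]
After op 6 (/): stack=[0,1] mem=[0,0,0,0]
After op 7 (*): stack=[0] mem=[0,0,0,0]
After op 8 (pop): stack=[empty] mem=[0,0,0,0]
After op 9 (RCL M3): stack=[0] mem=[0,0,0,0]
After op 10 (pop): stack=[empty] mem=[0,0,0,0]

Answer: (empty)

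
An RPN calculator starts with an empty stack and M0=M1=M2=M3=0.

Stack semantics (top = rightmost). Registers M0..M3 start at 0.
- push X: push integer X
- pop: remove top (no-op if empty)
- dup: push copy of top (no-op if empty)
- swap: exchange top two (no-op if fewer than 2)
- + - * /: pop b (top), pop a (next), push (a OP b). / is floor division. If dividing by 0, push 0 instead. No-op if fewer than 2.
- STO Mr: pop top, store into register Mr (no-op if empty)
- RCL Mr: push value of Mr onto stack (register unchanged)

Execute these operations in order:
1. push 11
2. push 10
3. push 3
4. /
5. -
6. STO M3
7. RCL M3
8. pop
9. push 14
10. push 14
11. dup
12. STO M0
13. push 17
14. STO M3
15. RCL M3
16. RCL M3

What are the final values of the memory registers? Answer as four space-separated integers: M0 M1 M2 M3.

After op 1 (push 11): stack=[11] mem=[0,0,0,0]
After op 2 (push 10): stack=[11,10] mem=[0,0,0,0]
After op 3 (push 3): stack=[11,10,3] mem=[0,0,0,0]
After op 4 (/): stack=[11,3] mem=[0,0,0,0]
After op 5 (-): stack=[8] mem=[0,0,0,0]
After op 6 (STO M3): stack=[empty] mem=[0,0,0,8]
After op 7 (RCL M3): stack=[8] mem=[0,0,0,8]
After op 8 (pop): stack=[empty] mem=[0,0,0,8]
After op 9 (push 14): stack=[14] mem=[0,0,0,8]
After op 10 (push 14): stack=[14,14] mem=[0,0,0,8]
After op 11 (dup): stack=[14,14,14] mem=[0,0,0,8]
After op 12 (STO M0): stack=[14,14] mem=[14,0,0,8]
After op 13 (push 17): stack=[14,14,17] mem=[14,0,0,8]
After op 14 (STO M3): stack=[14,14] mem=[14,0,0,17]
After op 15 (RCL M3): stack=[14,14,17] mem=[14,0,0,17]
After op 16 (RCL M3): stack=[14,14,17,17] mem=[14,0,0,17]

Answer: 14 0 0 17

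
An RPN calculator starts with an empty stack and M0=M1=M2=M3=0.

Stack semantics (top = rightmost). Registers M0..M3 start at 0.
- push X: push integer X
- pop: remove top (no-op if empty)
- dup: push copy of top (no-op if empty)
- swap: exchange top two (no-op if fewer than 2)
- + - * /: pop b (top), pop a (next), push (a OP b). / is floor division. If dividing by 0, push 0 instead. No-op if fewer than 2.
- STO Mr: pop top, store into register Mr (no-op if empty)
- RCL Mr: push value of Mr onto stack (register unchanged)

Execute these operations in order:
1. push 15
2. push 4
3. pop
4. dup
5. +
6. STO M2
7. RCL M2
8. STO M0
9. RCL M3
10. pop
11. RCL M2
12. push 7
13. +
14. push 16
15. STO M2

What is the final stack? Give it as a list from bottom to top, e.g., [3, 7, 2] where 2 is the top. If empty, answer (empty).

Answer: [37]

Derivation:
After op 1 (push 15): stack=[15] mem=[0,0,0,0]
After op 2 (push 4): stack=[15,4] mem=[0,0,0,0]
After op 3 (pop): stack=[15] mem=[0,0,0,0]
After op 4 (dup): stack=[15,15] mem=[0,0,0,0]
After op 5 (+): stack=[30] mem=[0,0,0,0]
After op 6 (STO M2): stack=[empty] mem=[0,0,30,0]
After op 7 (RCL M2): stack=[30] mem=[0,0,30,0]
After op 8 (STO M0): stack=[empty] mem=[30,0,30,0]
After op 9 (RCL M3): stack=[0] mem=[30,0,30,0]
After op 10 (pop): stack=[empty] mem=[30,0,30,0]
After op 11 (RCL M2): stack=[30] mem=[30,0,30,0]
After op 12 (push 7): stack=[30,7] mem=[30,0,30,0]
After op 13 (+): stack=[37] mem=[30,0,30,0]
After op 14 (push 16): stack=[37,16] mem=[30,0,30,0]
After op 15 (STO M2): stack=[37] mem=[30,0,16,0]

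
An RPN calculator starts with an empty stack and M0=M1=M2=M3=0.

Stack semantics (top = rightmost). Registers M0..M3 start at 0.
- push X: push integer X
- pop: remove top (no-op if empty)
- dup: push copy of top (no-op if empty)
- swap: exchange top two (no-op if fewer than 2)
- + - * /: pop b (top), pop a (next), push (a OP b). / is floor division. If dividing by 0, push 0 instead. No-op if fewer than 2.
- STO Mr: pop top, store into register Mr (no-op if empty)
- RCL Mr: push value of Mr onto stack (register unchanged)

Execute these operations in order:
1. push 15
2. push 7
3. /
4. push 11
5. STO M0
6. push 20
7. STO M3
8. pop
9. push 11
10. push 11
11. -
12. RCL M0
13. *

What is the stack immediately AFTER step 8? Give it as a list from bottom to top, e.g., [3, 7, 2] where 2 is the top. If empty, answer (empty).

After op 1 (push 15): stack=[15] mem=[0,0,0,0]
After op 2 (push 7): stack=[15,7] mem=[0,0,0,0]
After op 3 (/): stack=[2] mem=[0,0,0,0]
After op 4 (push 11): stack=[2,11] mem=[0,0,0,0]
After op 5 (STO M0): stack=[2] mem=[11,0,0,0]
After op 6 (push 20): stack=[2,20] mem=[11,0,0,0]
After op 7 (STO M3): stack=[2] mem=[11,0,0,20]
After op 8 (pop): stack=[empty] mem=[11,0,0,20]

(empty)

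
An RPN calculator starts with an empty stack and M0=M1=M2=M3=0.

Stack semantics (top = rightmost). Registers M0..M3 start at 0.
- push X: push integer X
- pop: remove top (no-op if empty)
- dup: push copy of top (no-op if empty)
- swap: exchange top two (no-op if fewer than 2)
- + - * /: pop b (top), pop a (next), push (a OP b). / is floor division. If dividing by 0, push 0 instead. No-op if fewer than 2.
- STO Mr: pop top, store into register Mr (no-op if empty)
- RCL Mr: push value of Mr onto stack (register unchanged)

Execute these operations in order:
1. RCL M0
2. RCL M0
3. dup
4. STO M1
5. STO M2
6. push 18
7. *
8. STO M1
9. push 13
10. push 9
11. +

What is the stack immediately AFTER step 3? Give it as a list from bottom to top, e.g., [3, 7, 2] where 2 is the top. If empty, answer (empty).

After op 1 (RCL M0): stack=[0] mem=[0,0,0,0]
After op 2 (RCL M0): stack=[0,0] mem=[0,0,0,0]
After op 3 (dup): stack=[0,0,0] mem=[0,0,0,0]

[0, 0, 0]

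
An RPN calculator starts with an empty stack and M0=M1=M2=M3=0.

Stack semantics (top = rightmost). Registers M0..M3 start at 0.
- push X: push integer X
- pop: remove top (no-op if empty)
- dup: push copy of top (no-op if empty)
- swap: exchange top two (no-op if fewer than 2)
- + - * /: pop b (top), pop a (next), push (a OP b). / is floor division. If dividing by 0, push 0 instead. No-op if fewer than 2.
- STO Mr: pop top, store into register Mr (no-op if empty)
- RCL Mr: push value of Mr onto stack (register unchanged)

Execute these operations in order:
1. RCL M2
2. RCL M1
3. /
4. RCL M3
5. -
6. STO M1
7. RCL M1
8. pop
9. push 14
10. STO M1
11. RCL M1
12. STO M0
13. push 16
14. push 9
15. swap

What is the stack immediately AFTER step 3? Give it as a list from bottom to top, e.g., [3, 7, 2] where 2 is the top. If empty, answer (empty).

After op 1 (RCL M2): stack=[0] mem=[0,0,0,0]
After op 2 (RCL M1): stack=[0,0] mem=[0,0,0,0]
After op 3 (/): stack=[0] mem=[0,0,0,0]

[0]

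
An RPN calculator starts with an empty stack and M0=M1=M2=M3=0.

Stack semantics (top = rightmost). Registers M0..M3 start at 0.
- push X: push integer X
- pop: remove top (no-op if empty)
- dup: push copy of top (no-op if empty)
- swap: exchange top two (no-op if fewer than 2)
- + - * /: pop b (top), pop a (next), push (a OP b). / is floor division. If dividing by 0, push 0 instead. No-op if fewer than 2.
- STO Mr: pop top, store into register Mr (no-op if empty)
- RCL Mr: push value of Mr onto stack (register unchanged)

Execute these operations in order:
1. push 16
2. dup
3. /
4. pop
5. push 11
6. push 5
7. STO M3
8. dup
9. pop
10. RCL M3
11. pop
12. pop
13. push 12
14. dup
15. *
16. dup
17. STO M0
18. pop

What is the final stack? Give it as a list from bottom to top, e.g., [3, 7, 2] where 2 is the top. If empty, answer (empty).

After op 1 (push 16): stack=[16] mem=[0,0,0,0]
After op 2 (dup): stack=[16,16] mem=[0,0,0,0]
After op 3 (/): stack=[1] mem=[0,0,0,0]
After op 4 (pop): stack=[empty] mem=[0,0,0,0]
After op 5 (push 11): stack=[11] mem=[0,0,0,0]
After op 6 (push 5): stack=[11,5] mem=[0,0,0,0]
After op 7 (STO M3): stack=[11] mem=[0,0,0,5]
After op 8 (dup): stack=[11,11] mem=[0,0,0,5]
After op 9 (pop): stack=[11] mem=[0,0,0,5]
After op 10 (RCL M3): stack=[11,5] mem=[0,0,0,5]
After op 11 (pop): stack=[11] mem=[0,0,0,5]
After op 12 (pop): stack=[empty] mem=[0,0,0,5]
After op 13 (push 12): stack=[12] mem=[0,0,0,5]
After op 14 (dup): stack=[12,12] mem=[0,0,0,5]
After op 15 (*): stack=[144] mem=[0,0,0,5]
After op 16 (dup): stack=[144,144] mem=[0,0,0,5]
After op 17 (STO M0): stack=[144] mem=[144,0,0,5]
After op 18 (pop): stack=[empty] mem=[144,0,0,5]

Answer: (empty)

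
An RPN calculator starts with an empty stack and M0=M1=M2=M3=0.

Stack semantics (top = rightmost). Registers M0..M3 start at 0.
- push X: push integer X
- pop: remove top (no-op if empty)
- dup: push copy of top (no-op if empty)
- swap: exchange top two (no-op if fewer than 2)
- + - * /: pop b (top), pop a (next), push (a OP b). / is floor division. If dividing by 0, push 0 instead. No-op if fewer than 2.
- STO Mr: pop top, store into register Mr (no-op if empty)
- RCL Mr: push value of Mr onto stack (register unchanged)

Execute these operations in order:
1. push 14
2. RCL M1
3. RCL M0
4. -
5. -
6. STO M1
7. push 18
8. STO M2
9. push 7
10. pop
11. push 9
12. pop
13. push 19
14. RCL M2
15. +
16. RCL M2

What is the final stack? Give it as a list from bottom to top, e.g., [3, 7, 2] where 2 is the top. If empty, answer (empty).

After op 1 (push 14): stack=[14] mem=[0,0,0,0]
After op 2 (RCL M1): stack=[14,0] mem=[0,0,0,0]
After op 3 (RCL M0): stack=[14,0,0] mem=[0,0,0,0]
After op 4 (-): stack=[14,0] mem=[0,0,0,0]
After op 5 (-): stack=[14] mem=[0,0,0,0]
After op 6 (STO M1): stack=[empty] mem=[0,14,0,0]
After op 7 (push 18): stack=[18] mem=[0,14,0,0]
After op 8 (STO M2): stack=[empty] mem=[0,14,18,0]
After op 9 (push 7): stack=[7] mem=[0,14,18,0]
After op 10 (pop): stack=[empty] mem=[0,14,18,0]
After op 11 (push 9): stack=[9] mem=[0,14,18,0]
After op 12 (pop): stack=[empty] mem=[0,14,18,0]
After op 13 (push 19): stack=[19] mem=[0,14,18,0]
After op 14 (RCL M2): stack=[19,18] mem=[0,14,18,0]
After op 15 (+): stack=[37] mem=[0,14,18,0]
After op 16 (RCL M2): stack=[37,18] mem=[0,14,18,0]

Answer: [37, 18]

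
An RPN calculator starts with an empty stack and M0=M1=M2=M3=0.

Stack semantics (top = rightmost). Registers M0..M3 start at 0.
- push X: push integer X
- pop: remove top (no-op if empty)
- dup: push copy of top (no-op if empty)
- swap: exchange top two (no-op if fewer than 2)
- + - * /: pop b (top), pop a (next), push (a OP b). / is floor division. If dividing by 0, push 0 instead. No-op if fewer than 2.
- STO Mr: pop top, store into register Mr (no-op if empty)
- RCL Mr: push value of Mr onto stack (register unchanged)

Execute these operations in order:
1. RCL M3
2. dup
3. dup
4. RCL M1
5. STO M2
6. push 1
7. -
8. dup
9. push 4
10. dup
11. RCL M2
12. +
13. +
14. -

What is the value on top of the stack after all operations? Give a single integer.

After op 1 (RCL M3): stack=[0] mem=[0,0,0,0]
After op 2 (dup): stack=[0,0] mem=[0,0,0,0]
After op 3 (dup): stack=[0,0,0] mem=[0,0,0,0]
After op 4 (RCL M1): stack=[0,0,0,0] mem=[0,0,0,0]
After op 5 (STO M2): stack=[0,0,0] mem=[0,0,0,0]
After op 6 (push 1): stack=[0,0,0,1] mem=[0,0,0,0]
After op 7 (-): stack=[0,0,-1] mem=[0,0,0,0]
After op 8 (dup): stack=[0,0,-1,-1] mem=[0,0,0,0]
After op 9 (push 4): stack=[0,0,-1,-1,4] mem=[0,0,0,0]
After op 10 (dup): stack=[0,0,-1,-1,4,4] mem=[0,0,0,0]
After op 11 (RCL M2): stack=[0,0,-1,-1,4,4,0] mem=[0,0,0,0]
After op 12 (+): stack=[0,0,-1,-1,4,4] mem=[0,0,0,0]
After op 13 (+): stack=[0,0,-1,-1,8] mem=[0,0,0,0]
After op 14 (-): stack=[0,0,-1,-9] mem=[0,0,0,0]

Answer: -9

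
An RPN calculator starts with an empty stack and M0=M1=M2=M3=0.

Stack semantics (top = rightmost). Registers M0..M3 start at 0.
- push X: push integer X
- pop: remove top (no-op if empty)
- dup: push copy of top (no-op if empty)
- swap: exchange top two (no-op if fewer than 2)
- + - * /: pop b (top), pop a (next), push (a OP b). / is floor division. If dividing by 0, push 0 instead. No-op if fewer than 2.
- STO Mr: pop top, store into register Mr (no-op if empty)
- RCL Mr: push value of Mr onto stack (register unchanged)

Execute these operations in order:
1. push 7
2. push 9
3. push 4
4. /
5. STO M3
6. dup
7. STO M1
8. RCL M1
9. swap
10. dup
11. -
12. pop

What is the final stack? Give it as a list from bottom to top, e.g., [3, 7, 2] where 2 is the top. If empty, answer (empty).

Answer: [7]

Derivation:
After op 1 (push 7): stack=[7] mem=[0,0,0,0]
After op 2 (push 9): stack=[7,9] mem=[0,0,0,0]
After op 3 (push 4): stack=[7,9,4] mem=[0,0,0,0]
After op 4 (/): stack=[7,2] mem=[0,0,0,0]
After op 5 (STO M3): stack=[7] mem=[0,0,0,2]
After op 6 (dup): stack=[7,7] mem=[0,0,0,2]
After op 7 (STO M1): stack=[7] mem=[0,7,0,2]
After op 8 (RCL M1): stack=[7,7] mem=[0,7,0,2]
After op 9 (swap): stack=[7,7] mem=[0,7,0,2]
After op 10 (dup): stack=[7,7,7] mem=[0,7,0,2]
After op 11 (-): stack=[7,0] mem=[0,7,0,2]
After op 12 (pop): stack=[7] mem=[0,7,0,2]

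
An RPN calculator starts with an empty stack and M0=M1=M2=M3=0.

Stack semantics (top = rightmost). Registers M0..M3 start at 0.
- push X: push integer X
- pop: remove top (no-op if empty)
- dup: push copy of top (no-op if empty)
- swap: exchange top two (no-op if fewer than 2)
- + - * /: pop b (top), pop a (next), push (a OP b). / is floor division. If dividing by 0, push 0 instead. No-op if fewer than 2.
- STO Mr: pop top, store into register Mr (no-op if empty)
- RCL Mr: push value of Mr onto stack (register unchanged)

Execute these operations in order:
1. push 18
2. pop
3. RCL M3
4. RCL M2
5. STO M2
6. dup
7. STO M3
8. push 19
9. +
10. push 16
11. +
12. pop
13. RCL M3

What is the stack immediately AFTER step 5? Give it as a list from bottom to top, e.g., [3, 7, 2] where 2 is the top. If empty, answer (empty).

After op 1 (push 18): stack=[18] mem=[0,0,0,0]
After op 2 (pop): stack=[empty] mem=[0,0,0,0]
After op 3 (RCL M3): stack=[0] mem=[0,0,0,0]
After op 4 (RCL M2): stack=[0,0] mem=[0,0,0,0]
After op 5 (STO M2): stack=[0] mem=[0,0,0,0]

[0]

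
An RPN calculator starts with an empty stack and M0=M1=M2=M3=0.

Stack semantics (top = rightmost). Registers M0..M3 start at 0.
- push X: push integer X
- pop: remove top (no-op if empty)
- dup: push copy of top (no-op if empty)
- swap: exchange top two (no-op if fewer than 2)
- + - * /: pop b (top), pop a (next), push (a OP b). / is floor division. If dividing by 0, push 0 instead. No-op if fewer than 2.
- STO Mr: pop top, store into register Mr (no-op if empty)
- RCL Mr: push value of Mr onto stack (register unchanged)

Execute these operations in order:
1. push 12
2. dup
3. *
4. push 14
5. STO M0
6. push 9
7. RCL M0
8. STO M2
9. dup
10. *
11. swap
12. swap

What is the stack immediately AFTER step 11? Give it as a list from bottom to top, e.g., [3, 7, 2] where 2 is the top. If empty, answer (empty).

After op 1 (push 12): stack=[12] mem=[0,0,0,0]
After op 2 (dup): stack=[12,12] mem=[0,0,0,0]
After op 3 (*): stack=[144] mem=[0,0,0,0]
After op 4 (push 14): stack=[144,14] mem=[0,0,0,0]
After op 5 (STO M0): stack=[144] mem=[14,0,0,0]
After op 6 (push 9): stack=[144,9] mem=[14,0,0,0]
After op 7 (RCL M0): stack=[144,9,14] mem=[14,0,0,0]
After op 8 (STO M2): stack=[144,9] mem=[14,0,14,0]
After op 9 (dup): stack=[144,9,9] mem=[14,0,14,0]
After op 10 (*): stack=[144,81] mem=[14,0,14,0]
After op 11 (swap): stack=[81,144] mem=[14,0,14,0]

[81, 144]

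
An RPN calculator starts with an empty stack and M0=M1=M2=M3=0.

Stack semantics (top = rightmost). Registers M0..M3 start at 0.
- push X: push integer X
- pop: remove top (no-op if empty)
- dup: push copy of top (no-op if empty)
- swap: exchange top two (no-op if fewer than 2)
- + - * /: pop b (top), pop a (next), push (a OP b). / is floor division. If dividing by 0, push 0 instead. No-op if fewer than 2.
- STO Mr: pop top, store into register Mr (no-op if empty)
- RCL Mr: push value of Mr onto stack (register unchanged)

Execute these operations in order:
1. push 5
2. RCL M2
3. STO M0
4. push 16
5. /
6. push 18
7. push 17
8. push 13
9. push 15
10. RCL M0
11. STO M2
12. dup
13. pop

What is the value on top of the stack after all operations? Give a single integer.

Answer: 15

Derivation:
After op 1 (push 5): stack=[5] mem=[0,0,0,0]
After op 2 (RCL M2): stack=[5,0] mem=[0,0,0,0]
After op 3 (STO M0): stack=[5] mem=[0,0,0,0]
After op 4 (push 16): stack=[5,16] mem=[0,0,0,0]
After op 5 (/): stack=[0] mem=[0,0,0,0]
After op 6 (push 18): stack=[0,18] mem=[0,0,0,0]
After op 7 (push 17): stack=[0,18,17] mem=[0,0,0,0]
After op 8 (push 13): stack=[0,18,17,13] mem=[0,0,0,0]
After op 9 (push 15): stack=[0,18,17,13,15] mem=[0,0,0,0]
After op 10 (RCL M0): stack=[0,18,17,13,15,0] mem=[0,0,0,0]
After op 11 (STO M2): stack=[0,18,17,13,15] mem=[0,0,0,0]
After op 12 (dup): stack=[0,18,17,13,15,15] mem=[0,0,0,0]
After op 13 (pop): stack=[0,18,17,13,15] mem=[0,0,0,0]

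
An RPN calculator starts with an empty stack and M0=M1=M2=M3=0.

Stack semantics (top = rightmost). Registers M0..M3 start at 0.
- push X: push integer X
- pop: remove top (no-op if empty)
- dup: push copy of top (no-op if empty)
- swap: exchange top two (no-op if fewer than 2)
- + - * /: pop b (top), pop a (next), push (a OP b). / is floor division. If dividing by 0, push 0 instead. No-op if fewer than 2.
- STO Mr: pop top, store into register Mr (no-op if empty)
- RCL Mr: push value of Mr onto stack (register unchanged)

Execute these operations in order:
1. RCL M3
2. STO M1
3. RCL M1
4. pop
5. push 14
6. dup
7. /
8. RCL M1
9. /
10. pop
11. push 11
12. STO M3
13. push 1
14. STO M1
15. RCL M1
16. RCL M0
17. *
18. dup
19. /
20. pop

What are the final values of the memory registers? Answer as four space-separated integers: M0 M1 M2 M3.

Answer: 0 1 0 11

Derivation:
After op 1 (RCL M3): stack=[0] mem=[0,0,0,0]
After op 2 (STO M1): stack=[empty] mem=[0,0,0,0]
After op 3 (RCL M1): stack=[0] mem=[0,0,0,0]
After op 4 (pop): stack=[empty] mem=[0,0,0,0]
After op 5 (push 14): stack=[14] mem=[0,0,0,0]
After op 6 (dup): stack=[14,14] mem=[0,0,0,0]
After op 7 (/): stack=[1] mem=[0,0,0,0]
After op 8 (RCL M1): stack=[1,0] mem=[0,0,0,0]
After op 9 (/): stack=[0] mem=[0,0,0,0]
After op 10 (pop): stack=[empty] mem=[0,0,0,0]
After op 11 (push 11): stack=[11] mem=[0,0,0,0]
After op 12 (STO M3): stack=[empty] mem=[0,0,0,11]
After op 13 (push 1): stack=[1] mem=[0,0,0,11]
After op 14 (STO M1): stack=[empty] mem=[0,1,0,11]
After op 15 (RCL M1): stack=[1] mem=[0,1,0,11]
After op 16 (RCL M0): stack=[1,0] mem=[0,1,0,11]
After op 17 (*): stack=[0] mem=[0,1,0,11]
After op 18 (dup): stack=[0,0] mem=[0,1,0,11]
After op 19 (/): stack=[0] mem=[0,1,0,11]
After op 20 (pop): stack=[empty] mem=[0,1,0,11]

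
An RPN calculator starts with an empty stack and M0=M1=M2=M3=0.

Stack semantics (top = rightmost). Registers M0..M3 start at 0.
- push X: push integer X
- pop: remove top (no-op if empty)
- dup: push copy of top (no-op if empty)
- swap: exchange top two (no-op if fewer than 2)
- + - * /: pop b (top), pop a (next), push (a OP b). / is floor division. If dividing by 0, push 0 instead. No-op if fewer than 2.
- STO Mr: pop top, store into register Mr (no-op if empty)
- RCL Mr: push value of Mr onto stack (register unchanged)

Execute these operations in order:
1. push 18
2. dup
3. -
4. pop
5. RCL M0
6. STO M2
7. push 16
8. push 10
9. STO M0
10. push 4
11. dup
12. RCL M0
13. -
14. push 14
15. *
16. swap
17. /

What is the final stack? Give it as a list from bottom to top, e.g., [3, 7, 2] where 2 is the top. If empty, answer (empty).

After op 1 (push 18): stack=[18] mem=[0,0,0,0]
After op 2 (dup): stack=[18,18] mem=[0,0,0,0]
After op 3 (-): stack=[0] mem=[0,0,0,0]
After op 4 (pop): stack=[empty] mem=[0,0,0,0]
After op 5 (RCL M0): stack=[0] mem=[0,0,0,0]
After op 6 (STO M2): stack=[empty] mem=[0,0,0,0]
After op 7 (push 16): stack=[16] mem=[0,0,0,0]
After op 8 (push 10): stack=[16,10] mem=[0,0,0,0]
After op 9 (STO M0): stack=[16] mem=[10,0,0,0]
After op 10 (push 4): stack=[16,4] mem=[10,0,0,0]
After op 11 (dup): stack=[16,4,4] mem=[10,0,0,0]
After op 12 (RCL M0): stack=[16,4,4,10] mem=[10,0,0,0]
After op 13 (-): stack=[16,4,-6] mem=[10,0,0,0]
After op 14 (push 14): stack=[16,4,-6,14] mem=[10,0,0,0]
After op 15 (*): stack=[16,4,-84] mem=[10,0,0,0]
After op 16 (swap): stack=[16,-84,4] mem=[10,0,0,0]
After op 17 (/): stack=[16,-21] mem=[10,0,0,0]

Answer: [16, -21]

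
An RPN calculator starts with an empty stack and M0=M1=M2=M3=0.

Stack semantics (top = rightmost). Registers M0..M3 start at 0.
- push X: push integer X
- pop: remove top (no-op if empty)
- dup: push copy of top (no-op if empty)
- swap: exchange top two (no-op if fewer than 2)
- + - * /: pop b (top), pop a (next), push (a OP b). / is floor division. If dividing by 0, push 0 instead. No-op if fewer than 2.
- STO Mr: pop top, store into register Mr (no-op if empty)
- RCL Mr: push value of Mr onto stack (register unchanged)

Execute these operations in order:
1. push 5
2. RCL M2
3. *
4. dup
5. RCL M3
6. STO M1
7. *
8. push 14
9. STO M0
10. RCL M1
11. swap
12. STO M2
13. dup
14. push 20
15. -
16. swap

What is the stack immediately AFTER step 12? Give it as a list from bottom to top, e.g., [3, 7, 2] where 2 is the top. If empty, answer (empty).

After op 1 (push 5): stack=[5] mem=[0,0,0,0]
After op 2 (RCL M2): stack=[5,0] mem=[0,0,0,0]
After op 3 (*): stack=[0] mem=[0,0,0,0]
After op 4 (dup): stack=[0,0] mem=[0,0,0,0]
After op 5 (RCL M3): stack=[0,0,0] mem=[0,0,0,0]
After op 6 (STO M1): stack=[0,0] mem=[0,0,0,0]
After op 7 (*): stack=[0] mem=[0,0,0,0]
After op 8 (push 14): stack=[0,14] mem=[0,0,0,0]
After op 9 (STO M0): stack=[0] mem=[14,0,0,0]
After op 10 (RCL M1): stack=[0,0] mem=[14,0,0,0]
After op 11 (swap): stack=[0,0] mem=[14,0,0,0]
After op 12 (STO M2): stack=[0] mem=[14,0,0,0]

[0]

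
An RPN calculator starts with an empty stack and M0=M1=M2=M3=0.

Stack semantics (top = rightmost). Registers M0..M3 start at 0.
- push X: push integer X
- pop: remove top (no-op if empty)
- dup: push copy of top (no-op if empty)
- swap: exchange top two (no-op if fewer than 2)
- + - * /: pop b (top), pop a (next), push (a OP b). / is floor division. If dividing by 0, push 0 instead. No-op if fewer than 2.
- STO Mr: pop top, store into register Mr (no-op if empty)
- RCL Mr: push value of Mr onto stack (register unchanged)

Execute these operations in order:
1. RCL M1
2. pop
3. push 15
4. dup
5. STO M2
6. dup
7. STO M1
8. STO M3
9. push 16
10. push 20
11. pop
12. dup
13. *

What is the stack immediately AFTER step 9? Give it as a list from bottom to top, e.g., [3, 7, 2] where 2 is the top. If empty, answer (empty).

After op 1 (RCL M1): stack=[0] mem=[0,0,0,0]
After op 2 (pop): stack=[empty] mem=[0,0,0,0]
After op 3 (push 15): stack=[15] mem=[0,0,0,0]
After op 4 (dup): stack=[15,15] mem=[0,0,0,0]
After op 5 (STO M2): stack=[15] mem=[0,0,15,0]
After op 6 (dup): stack=[15,15] mem=[0,0,15,0]
After op 7 (STO M1): stack=[15] mem=[0,15,15,0]
After op 8 (STO M3): stack=[empty] mem=[0,15,15,15]
After op 9 (push 16): stack=[16] mem=[0,15,15,15]

[16]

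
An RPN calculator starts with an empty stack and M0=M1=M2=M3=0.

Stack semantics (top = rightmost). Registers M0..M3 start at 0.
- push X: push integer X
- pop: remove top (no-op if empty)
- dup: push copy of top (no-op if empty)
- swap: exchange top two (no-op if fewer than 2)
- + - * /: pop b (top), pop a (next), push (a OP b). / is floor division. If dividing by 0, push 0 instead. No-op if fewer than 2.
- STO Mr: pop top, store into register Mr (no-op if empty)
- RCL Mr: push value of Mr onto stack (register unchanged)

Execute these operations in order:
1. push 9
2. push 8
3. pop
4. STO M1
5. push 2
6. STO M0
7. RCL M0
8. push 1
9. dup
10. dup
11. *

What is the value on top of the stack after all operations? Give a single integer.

Answer: 1

Derivation:
After op 1 (push 9): stack=[9] mem=[0,0,0,0]
After op 2 (push 8): stack=[9,8] mem=[0,0,0,0]
After op 3 (pop): stack=[9] mem=[0,0,0,0]
After op 4 (STO M1): stack=[empty] mem=[0,9,0,0]
After op 5 (push 2): stack=[2] mem=[0,9,0,0]
After op 6 (STO M0): stack=[empty] mem=[2,9,0,0]
After op 7 (RCL M0): stack=[2] mem=[2,9,0,0]
After op 8 (push 1): stack=[2,1] mem=[2,9,0,0]
After op 9 (dup): stack=[2,1,1] mem=[2,9,0,0]
After op 10 (dup): stack=[2,1,1,1] mem=[2,9,0,0]
After op 11 (*): stack=[2,1,1] mem=[2,9,0,0]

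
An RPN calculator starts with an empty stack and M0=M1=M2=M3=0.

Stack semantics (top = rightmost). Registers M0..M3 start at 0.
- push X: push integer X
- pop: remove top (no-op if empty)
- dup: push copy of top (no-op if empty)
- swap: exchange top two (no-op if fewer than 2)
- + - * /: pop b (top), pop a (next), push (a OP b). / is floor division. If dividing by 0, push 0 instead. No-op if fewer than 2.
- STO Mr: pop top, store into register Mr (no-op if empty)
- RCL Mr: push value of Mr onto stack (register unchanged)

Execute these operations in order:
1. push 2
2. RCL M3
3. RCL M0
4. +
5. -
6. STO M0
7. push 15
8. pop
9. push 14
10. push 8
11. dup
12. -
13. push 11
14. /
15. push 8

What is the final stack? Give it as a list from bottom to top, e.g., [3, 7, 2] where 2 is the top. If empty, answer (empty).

After op 1 (push 2): stack=[2] mem=[0,0,0,0]
After op 2 (RCL M3): stack=[2,0] mem=[0,0,0,0]
After op 3 (RCL M0): stack=[2,0,0] mem=[0,0,0,0]
After op 4 (+): stack=[2,0] mem=[0,0,0,0]
After op 5 (-): stack=[2] mem=[0,0,0,0]
After op 6 (STO M0): stack=[empty] mem=[2,0,0,0]
After op 7 (push 15): stack=[15] mem=[2,0,0,0]
After op 8 (pop): stack=[empty] mem=[2,0,0,0]
After op 9 (push 14): stack=[14] mem=[2,0,0,0]
After op 10 (push 8): stack=[14,8] mem=[2,0,0,0]
After op 11 (dup): stack=[14,8,8] mem=[2,0,0,0]
After op 12 (-): stack=[14,0] mem=[2,0,0,0]
After op 13 (push 11): stack=[14,0,11] mem=[2,0,0,0]
After op 14 (/): stack=[14,0] mem=[2,0,0,0]
After op 15 (push 8): stack=[14,0,8] mem=[2,0,0,0]

Answer: [14, 0, 8]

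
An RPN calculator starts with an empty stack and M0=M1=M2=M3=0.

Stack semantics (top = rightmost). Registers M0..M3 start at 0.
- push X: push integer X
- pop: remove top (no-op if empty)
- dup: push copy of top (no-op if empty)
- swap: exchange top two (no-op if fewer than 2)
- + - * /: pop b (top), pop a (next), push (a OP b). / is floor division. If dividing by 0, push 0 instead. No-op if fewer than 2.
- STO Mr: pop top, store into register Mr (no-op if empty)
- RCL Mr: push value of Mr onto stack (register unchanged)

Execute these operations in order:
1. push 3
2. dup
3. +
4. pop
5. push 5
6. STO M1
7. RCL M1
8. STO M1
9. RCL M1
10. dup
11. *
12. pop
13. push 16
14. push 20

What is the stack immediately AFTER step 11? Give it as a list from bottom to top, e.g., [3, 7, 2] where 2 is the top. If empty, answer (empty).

After op 1 (push 3): stack=[3] mem=[0,0,0,0]
After op 2 (dup): stack=[3,3] mem=[0,0,0,0]
After op 3 (+): stack=[6] mem=[0,0,0,0]
After op 4 (pop): stack=[empty] mem=[0,0,0,0]
After op 5 (push 5): stack=[5] mem=[0,0,0,0]
After op 6 (STO M1): stack=[empty] mem=[0,5,0,0]
After op 7 (RCL M1): stack=[5] mem=[0,5,0,0]
After op 8 (STO M1): stack=[empty] mem=[0,5,0,0]
After op 9 (RCL M1): stack=[5] mem=[0,5,0,0]
After op 10 (dup): stack=[5,5] mem=[0,5,0,0]
After op 11 (*): stack=[25] mem=[0,5,0,0]

[25]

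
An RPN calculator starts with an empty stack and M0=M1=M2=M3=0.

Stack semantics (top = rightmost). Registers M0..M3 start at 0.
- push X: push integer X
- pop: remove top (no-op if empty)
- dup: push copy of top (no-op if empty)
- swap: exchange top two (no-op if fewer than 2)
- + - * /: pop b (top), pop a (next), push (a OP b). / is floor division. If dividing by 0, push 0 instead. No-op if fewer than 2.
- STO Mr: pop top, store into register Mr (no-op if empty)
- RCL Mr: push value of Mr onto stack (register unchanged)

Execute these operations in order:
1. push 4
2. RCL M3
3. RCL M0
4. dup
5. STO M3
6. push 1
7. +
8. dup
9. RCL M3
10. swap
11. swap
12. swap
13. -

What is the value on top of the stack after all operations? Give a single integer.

Answer: -1

Derivation:
After op 1 (push 4): stack=[4] mem=[0,0,0,0]
After op 2 (RCL M3): stack=[4,0] mem=[0,0,0,0]
After op 3 (RCL M0): stack=[4,0,0] mem=[0,0,0,0]
After op 4 (dup): stack=[4,0,0,0] mem=[0,0,0,0]
After op 5 (STO M3): stack=[4,0,0] mem=[0,0,0,0]
After op 6 (push 1): stack=[4,0,0,1] mem=[0,0,0,0]
After op 7 (+): stack=[4,0,1] mem=[0,0,0,0]
After op 8 (dup): stack=[4,0,1,1] mem=[0,0,0,0]
After op 9 (RCL M3): stack=[4,0,1,1,0] mem=[0,0,0,0]
After op 10 (swap): stack=[4,0,1,0,1] mem=[0,0,0,0]
After op 11 (swap): stack=[4,0,1,1,0] mem=[0,0,0,0]
After op 12 (swap): stack=[4,0,1,0,1] mem=[0,0,0,0]
After op 13 (-): stack=[4,0,1,-1] mem=[0,0,0,0]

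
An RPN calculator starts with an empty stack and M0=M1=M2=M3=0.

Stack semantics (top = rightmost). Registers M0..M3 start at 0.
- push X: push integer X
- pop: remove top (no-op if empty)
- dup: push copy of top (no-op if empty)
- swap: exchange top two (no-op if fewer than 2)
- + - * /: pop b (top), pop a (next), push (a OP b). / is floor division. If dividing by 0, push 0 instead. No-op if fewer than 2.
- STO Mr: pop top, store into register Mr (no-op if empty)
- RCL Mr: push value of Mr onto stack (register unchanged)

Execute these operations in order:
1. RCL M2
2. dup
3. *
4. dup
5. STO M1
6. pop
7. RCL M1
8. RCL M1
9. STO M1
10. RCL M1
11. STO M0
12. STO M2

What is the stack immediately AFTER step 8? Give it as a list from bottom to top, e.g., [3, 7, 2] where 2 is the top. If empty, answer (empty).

After op 1 (RCL M2): stack=[0] mem=[0,0,0,0]
After op 2 (dup): stack=[0,0] mem=[0,0,0,0]
After op 3 (*): stack=[0] mem=[0,0,0,0]
After op 4 (dup): stack=[0,0] mem=[0,0,0,0]
After op 5 (STO M1): stack=[0] mem=[0,0,0,0]
After op 6 (pop): stack=[empty] mem=[0,0,0,0]
After op 7 (RCL M1): stack=[0] mem=[0,0,0,0]
After op 8 (RCL M1): stack=[0,0] mem=[0,0,0,0]

[0, 0]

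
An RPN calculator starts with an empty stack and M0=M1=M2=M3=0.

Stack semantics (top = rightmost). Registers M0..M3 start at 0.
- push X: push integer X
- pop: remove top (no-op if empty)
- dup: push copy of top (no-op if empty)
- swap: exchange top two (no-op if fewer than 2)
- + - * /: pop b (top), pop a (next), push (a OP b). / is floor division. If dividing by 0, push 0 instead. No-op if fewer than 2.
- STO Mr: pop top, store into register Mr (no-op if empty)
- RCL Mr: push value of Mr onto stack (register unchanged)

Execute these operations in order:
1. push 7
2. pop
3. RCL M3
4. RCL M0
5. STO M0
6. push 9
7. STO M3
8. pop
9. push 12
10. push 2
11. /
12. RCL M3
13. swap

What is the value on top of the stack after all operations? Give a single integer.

After op 1 (push 7): stack=[7] mem=[0,0,0,0]
After op 2 (pop): stack=[empty] mem=[0,0,0,0]
After op 3 (RCL M3): stack=[0] mem=[0,0,0,0]
After op 4 (RCL M0): stack=[0,0] mem=[0,0,0,0]
After op 5 (STO M0): stack=[0] mem=[0,0,0,0]
After op 6 (push 9): stack=[0,9] mem=[0,0,0,0]
After op 7 (STO M3): stack=[0] mem=[0,0,0,9]
After op 8 (pop): stack=[empty] mem=[0,0,0,9]
After op 9 (push 12): stack=[12] mem=[0,0,0,9]
After op 10 (push 2): stack=[12,2] mem=[0,0,0,9]
After op 11 (/): stack=[6] mem=[0,0,0,9]
After op 12 (RCL M3): stack=[6,9] mem=[0,0,0,9]
After op 13 (swap): stack=[9,6] mem=[0,0,0,9]

Answer: 6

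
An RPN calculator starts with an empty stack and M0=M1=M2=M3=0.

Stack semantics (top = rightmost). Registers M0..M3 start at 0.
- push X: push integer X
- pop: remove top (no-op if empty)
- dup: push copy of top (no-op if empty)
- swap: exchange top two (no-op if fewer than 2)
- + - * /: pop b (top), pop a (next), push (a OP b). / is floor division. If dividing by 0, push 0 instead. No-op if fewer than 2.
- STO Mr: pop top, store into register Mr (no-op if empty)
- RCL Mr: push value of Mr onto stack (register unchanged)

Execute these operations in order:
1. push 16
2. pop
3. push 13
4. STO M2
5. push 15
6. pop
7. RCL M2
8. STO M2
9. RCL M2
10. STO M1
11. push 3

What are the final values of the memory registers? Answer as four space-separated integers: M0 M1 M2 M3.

Answer: 0 13 13 0

Derivation:
After op 1 (push 16): stack=[16] mem=[0,0,0,0]
After op 2 (pop): stack=[empty] mem=[0,0,0,0]
After op 3 (push 13): stack=[13] mem=[0,0,0,0]
After op 4 (STO M2): stack=[empty] mem=[0,0,13,0]
After op 5 (push 15): stack=[15] mem=[0,0,13,0]
After op 6 (pop): stack=[empty] mem=[0,0,13,0]
After op 7 (RCL M2): stack=[13] mem=[0,0,13,0]
After op 8 (STO M2): stack=[empty] mem=[0,0,13,0]
After op 9 (RCL M2): stack=[13] mem=[0,0,13,0]
After op 10 (STO M1): stack=[empty] mem=[0,13,13,0]
After op 11 (push 3): stack=[3] mem=[0,13,13,0]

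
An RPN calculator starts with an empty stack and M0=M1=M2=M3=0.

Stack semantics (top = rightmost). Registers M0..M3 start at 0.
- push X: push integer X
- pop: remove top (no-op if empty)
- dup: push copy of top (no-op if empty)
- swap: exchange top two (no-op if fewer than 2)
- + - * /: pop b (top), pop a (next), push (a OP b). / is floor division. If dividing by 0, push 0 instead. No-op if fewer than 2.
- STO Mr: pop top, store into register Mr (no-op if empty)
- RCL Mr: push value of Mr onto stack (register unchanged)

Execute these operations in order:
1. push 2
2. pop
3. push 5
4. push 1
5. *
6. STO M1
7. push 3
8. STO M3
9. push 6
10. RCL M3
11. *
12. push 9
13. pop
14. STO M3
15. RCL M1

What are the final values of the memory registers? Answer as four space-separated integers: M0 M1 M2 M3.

After op 1 (push 2): stack=[2] mem=[0,0,0,0]
After op 2 (pop): stack=[empty] mem=[0,0,0,0]
After op 3 (push 5): stack=[5] mem=[0,0,0,0]
After op 4 (push 1): stack=[5,1] mem=[0,0,0,0]
After op 5 (*): stack=[5] mem=[0,0,0,0]
After op 6 (STO M1): stack=[empty] mem=[0,5,0,0]
After op 7 (push 3): stack=[3] mem=[0,5,0,0]
After op 8 (STO M3): stack=[empty] mem=[0,5,0,3]
After op 9 (push 6): stack=[6] mem=[0,5,0,3]
After op 10 (RCL M3): stack=[6,3] mem=[0,5,0,3]
After op 11 (*): stack=[18] mem=[0,5,0,3]
After op 12 (push 9): stack=[18,9] mem=[0,5,0,3]
After op 13 (pop): stack=[18] mem=[0,5,0,3]
After op 14 (STO M3): stack=[empty] mem=[0,5,0,18]
After op 15 (RCL M1): stack=[5] mem=[0,5,0,18]

Answer: 0 5 0 18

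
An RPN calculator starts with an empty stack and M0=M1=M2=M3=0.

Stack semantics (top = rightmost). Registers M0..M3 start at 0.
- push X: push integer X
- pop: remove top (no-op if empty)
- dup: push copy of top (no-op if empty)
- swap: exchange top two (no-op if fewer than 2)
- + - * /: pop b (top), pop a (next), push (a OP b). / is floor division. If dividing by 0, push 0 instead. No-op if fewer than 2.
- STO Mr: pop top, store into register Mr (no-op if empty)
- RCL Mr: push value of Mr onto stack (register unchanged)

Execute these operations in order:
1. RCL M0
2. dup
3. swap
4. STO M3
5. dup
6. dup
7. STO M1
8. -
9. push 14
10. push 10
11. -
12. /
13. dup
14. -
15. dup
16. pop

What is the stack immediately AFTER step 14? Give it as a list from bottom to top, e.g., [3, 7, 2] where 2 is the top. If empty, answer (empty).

After op 1 (RCL M0): stack=[0] mem=[0,0,0,0]
After op 2 (dup): stack=[0,0] mem=[0,0,0,0]
After op 3 (swap): stack=[0,0] mem=[0,0,0,0]
After op 4 (STO M3): stack=[0] mem=[0,0,0,0]
After op 5 (dup): stack=[0,0] mem=[0,0,0,0]
After op 6 (dup): stack=[0,0,0] mem=[0,0,0,0]
After op 7 (STO M1): stack=[0,0] mem=[0,0,0,0]
After op 8 (-): stack=[0] mem=[0,0,0,0]
After op 9 (push 14): stack=[0,14] mem=[0,0,0,0]
After op 10 (push 10): stack=[0,14,10] mem=[0,0,0,0]
After op 11 (-): stack=[0,4] mem=[0,0,0,0]
After op 12 (/): stack=[0] mem=[0,0,0,0]
After op 13 (dup): stack=[0,0] mem=[0,0,0,0]
After op 14 (-): stack=[0] mem=[0,0,0,0]

[0]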